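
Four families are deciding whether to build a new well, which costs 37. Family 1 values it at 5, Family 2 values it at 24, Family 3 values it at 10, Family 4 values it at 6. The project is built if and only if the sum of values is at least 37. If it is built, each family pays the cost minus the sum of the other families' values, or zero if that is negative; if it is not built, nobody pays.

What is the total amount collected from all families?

18

Total value 45 ≥ cost 37, so it is built.
Family 1: others sum to 40; max(0, 37 - 40) = 0.
Family 2: others sum to 21; max(0, 37 - 21) = 16.
Family 3: others sum to 35; max(0, 37 - 35) = 2.
Family 4: others sum to 39; max(0, 37 - 39) = 0.
Total collected = 0 + 16 + 2 + 0 = 18.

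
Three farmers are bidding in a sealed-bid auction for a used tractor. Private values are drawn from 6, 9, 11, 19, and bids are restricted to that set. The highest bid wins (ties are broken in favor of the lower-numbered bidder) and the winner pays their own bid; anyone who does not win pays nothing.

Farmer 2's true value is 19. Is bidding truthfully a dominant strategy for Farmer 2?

Consider the case where Farmer 1 bids 6 and Farmer 3 bids 6.
Truthful bid 19: wins, pays 19, utility 19 - 19 = 0.
Bid 9 instead: wins, pays 9, utility 19 - 9 = 10.
Since 10 > 0, bidding 9 is strictly better here, so truthful bidding is not dominant.

No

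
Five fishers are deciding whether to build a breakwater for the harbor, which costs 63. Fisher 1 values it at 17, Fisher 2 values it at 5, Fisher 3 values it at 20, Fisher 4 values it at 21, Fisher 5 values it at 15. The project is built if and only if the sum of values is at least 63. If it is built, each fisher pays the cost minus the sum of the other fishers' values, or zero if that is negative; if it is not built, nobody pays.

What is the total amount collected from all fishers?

13

Total value 78 ≥ cost 63, so it is built.
Fisher 1: others sum to 61; max(0, 63 - 61) = 2.
Fisher 2: others sum to 73; max(0, 63 - 73) = 0.
Fisher 3: others sum to 58; max(0, 63 - 58) = 5.
Fisher 4: others sum to 57; max(0, 63 - 57) = 6.
Fisher 5: others sum to 63; max(0, 63 - 63) = 0.
Total collected = 2 + 0 + 5 + 6 + 0 = 13.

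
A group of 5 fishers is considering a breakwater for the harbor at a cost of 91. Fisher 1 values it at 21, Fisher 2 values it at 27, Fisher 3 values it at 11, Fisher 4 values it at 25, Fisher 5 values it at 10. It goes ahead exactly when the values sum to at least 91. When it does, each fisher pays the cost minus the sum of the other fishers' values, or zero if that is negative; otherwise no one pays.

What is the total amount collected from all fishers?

Total value 94 ≥ cost 91, so it is built.
Fisher 1: others sum to 73; max(0, 91 - 73) = 18.
Fisher 2: others sum to 67; max(0, 91 - 67) = 24.
Fisher 3: others sum to 83; max(0, 91 - 83) = 8.
Fisher 4: others sum to 69; max(0, 91 - 69) = 22.
Fisher 5: others sum to 84; max(0, 91 - 84) = 7.
Total collected = 18 + 24 + 8 + 22 + 7 = 79.

79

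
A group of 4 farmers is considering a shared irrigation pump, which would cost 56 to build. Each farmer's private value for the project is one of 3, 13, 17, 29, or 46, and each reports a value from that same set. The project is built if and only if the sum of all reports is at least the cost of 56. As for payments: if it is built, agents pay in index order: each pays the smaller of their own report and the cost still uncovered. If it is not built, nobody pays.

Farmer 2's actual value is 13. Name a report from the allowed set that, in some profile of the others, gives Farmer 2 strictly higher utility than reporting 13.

3

Suppose Farmer 1 reports 3, Farmer 3 reports 13 and Farmer 4 reports 46.
Report 13: project built, pays 13, utility 13 - 13 = 0.
Report 3: project built, pays 3, utility 13 - 3 = 10.
So reporting 3 beats truth here (10 > 0).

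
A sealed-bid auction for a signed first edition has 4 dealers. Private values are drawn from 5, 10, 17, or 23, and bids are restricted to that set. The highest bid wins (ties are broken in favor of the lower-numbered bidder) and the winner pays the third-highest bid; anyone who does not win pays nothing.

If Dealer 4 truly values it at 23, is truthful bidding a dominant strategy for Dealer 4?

Check each profile of the others' bids and compare truth against every alternative bid.
Others bid (5, 5, 17): truth gives 18, best alternative gives 0.
Others bid (5, 17, 5): truth gives 18, best alternative gives 0.
Others bid (17, 5, 5): truth gives 18, best alternative gives 0.
Others bid (5, 10, 17): truth gives 13, best alternative gives 0.
Others bid (5, 17, 10): truth gives 13, best alternative gives 0.
Others bid (10, 5, 17): truth gives 13, best alternative gives 0.
(Remaining 58 profiles checked similarly; truth is weakly best in each.)
In every case the truthful bid is at least as good as any alternative, so it is a dominant strategy.

Yes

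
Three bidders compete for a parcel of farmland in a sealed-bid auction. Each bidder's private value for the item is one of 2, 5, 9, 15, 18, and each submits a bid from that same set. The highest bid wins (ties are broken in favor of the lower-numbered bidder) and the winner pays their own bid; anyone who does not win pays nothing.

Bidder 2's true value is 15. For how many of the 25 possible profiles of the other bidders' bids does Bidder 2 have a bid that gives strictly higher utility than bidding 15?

6

Others bid (2, 2): truth gives 0; bid 5 gives 10 > 0. Violating.
Others bid (2, 5): truth gives 0; bid 5 gives 10 > 0. Violating.
Others bid (2, 9): truth gives 0; bid 9 gives 6 > 0. Violating.
Others bid (5, 2): truth gives 0; bid 9 gives 6 > 0. Violating.
Others bid (2, 15): truth gives 0; no alternative beats it.
Others bid (2, 18): truth gives 0; no alternative beats it.
(Checking all 25 profiles: 6 have a profitable deviation, 19 do not.)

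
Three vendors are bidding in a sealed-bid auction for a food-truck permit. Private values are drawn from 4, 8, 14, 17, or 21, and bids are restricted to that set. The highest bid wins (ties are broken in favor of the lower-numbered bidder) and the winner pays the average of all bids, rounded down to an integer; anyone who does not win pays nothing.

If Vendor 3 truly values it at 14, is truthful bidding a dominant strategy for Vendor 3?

Consider the case where Vendor 1 bids 4 and Vendor 2 bids 4.
Truthful bid 14: wins, pays 7, utility 14 - 7 = 7.
Bid 8 instead: wins, pays 5, utility 14 - 5 = 9.
Since 9 > 7, bidding 8 is strictly better here, so truthful bidding is not dominant.

No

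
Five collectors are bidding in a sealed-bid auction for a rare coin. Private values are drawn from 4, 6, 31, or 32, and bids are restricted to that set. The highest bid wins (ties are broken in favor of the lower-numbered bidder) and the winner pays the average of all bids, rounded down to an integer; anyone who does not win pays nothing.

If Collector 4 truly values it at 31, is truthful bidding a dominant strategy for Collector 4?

Consider the case where Collector 1 bids 4, Collector 2 bids 4, Collector 3 bids 4 and Collector 5 bids 4.
Truthful bid 31: wins, pays 9, utility 31 - 9 = 22.
Bid 6 instead: wins, pays 4, utility 31 - 4 = 27.
Since 27 > 22, bidding 6 is strictly better here, so truthful bidding is not dominant.

No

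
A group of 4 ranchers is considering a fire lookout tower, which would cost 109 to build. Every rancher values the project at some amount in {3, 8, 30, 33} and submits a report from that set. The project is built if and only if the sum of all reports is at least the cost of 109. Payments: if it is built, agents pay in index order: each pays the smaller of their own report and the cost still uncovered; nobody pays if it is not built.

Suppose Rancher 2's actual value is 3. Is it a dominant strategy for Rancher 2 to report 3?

Yes

Check each profile of the others' reports and compare truth against every alternative report.
Others report (3, 3, 3): truth gives 0, best alternative gives 0.
Others report (3, 3, 8): truth gives 0, best alternative gives 0.
Others report (3, 3, 30): truth gives 0, best alternative gives 0.
Others report (3, 3, 33): truth gives 0, best alternative gives 0.
Others report (3, 8, 3): truth gives 0, best alternative gives 0.
Others report (3, 8, 8): truth gives 0, best alternative gives 0.
(Remaining 58 profiles checked similarly; truth is weakly best in each.)
In every case the truthful report is at least as good as any alternative, so it is a dominant strategy.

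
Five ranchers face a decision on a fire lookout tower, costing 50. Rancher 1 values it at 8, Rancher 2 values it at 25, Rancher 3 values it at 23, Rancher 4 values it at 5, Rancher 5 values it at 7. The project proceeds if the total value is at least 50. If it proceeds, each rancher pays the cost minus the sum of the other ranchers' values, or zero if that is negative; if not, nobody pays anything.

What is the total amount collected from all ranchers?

Total value 68 ≥ cost 50, so it is built.
Rancher 1: others sum to 60; max(0, 50 - 60) = 0.
Rancher 2: others sum to 43; max(0, 50 - 43) = 7.
Rancher 3: others sum to 45; max(0, 50 - 45) = 5.
Rancher 4: others sum to 63; max(0, 50 - 63) = 0.
Rancher 5: others sum to 61; max(0, 50 - 61) = 0.
Total collected = 0 + 7 + 5 + 0 + 0 = 12.

12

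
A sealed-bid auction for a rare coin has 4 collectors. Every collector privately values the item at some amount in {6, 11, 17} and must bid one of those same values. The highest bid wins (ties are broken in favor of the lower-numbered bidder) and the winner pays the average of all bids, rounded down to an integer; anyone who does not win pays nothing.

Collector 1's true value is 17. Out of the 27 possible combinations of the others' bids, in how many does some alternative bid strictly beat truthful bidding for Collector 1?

Others bid (6, 6, 6): truth gives 9; bid 6 gives 11 > 9. Violating.
Others bid (6, 6, 11): truth gives 7; bid 11 gives 9 > 7. Violating.
Others bid (6, 11, 6): truth gives 7; bid 11 gives 9 > 7. Violating.
Others bid (6, 11, 11): truth gives 6; bid 11 gives 8 > 6. Violating.
Others bid (6, 6, 17): truth gives 6; no alternative beats it.
Others bid (6, 11, 17): truth gives 5; no alternative beats it.
(Checking all 27 profiles: 8 have a profitable deviation, 19 do not.)

8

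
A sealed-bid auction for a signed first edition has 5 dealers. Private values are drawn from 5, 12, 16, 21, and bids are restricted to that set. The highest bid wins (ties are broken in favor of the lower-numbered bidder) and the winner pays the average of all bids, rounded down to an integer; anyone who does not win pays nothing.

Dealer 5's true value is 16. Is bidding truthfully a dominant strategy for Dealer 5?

No

Consider the case where Dealer 1 bids 5, Dealer 2 bids 5, Dealer 3 bids 5 and Dealer 4 bids 5.
Truthful bid 16: wins, pays 7, utility 16 - 7 = 9.
Bid 12 instead: wins, pays 6, utility 16 - 6 = 10.
Since 10 > 9, bidding 12 is strictly better here, so truthful bidding is not dominant.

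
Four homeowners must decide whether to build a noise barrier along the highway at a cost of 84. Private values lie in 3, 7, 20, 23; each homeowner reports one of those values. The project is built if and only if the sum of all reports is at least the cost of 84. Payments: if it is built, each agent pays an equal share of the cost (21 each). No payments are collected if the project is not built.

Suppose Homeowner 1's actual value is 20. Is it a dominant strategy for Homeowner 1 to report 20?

Consider the case where Homeowner 2 reports 20, Homeowner 3 reports 23 and Homeowner 4 reports 23.
Truthful report 20: project built, pays 21, utility 20 - 21 = -1.
Report 3 instead: project not built, utility 0.
Since 0 > -1, reporting 3 is strictly better here, so truthful reporting is not dominant.

No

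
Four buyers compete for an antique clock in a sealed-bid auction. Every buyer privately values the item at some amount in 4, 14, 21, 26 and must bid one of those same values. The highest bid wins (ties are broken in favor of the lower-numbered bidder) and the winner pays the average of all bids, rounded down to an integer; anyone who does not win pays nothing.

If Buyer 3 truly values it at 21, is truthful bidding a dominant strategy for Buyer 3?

Consider the case where Buyer 1 bids 4, Buyer 2 bids 4 and Buyer 4 bids 4.
Truthful bid 21: wins, pays 8, utility 21 - 8 = 13.
Bid 14 instead: wins, pays 6, utility 21 - 6 = 15.
Since 15 > 13, bidding 14 is strictly better here, so truthful bidding is not dominant.

No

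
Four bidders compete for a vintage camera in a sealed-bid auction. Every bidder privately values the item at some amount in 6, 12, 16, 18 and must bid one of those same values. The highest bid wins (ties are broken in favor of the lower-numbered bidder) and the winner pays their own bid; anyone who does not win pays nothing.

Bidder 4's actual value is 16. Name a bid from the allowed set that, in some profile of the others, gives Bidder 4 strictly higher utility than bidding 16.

Suppose Bidder 1 bids 6, Bidder 2 bids 6 and Bidder 3 bids 6.
Bid 16: wins, pays 16, utility 16 - 16 = 0.
Bid 12: wins, pays 12, utility 16 - 12 = 4.
So bidding 12 beats truth here (4 > 0).

12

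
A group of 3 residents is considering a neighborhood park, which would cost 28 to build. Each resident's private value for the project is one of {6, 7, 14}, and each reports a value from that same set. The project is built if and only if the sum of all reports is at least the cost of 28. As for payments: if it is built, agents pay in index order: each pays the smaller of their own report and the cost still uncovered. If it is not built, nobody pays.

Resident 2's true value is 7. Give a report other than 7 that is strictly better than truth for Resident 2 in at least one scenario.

Suppose Resident 1 reports 14 and Resident 3 reports 14.
Report 7: project built, pays 7, utility 7 - 7 = 0.
Report 6: project built, pays 6, utility 7 - 6 = 1.
So reporting 6 beats truth here (1 > 0).

6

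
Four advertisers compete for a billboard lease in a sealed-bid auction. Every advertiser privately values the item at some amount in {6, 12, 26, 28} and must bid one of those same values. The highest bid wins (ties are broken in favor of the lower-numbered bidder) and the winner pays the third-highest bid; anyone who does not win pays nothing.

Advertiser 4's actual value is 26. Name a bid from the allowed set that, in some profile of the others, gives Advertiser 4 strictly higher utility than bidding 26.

Suppose Advertiser 1 bids 6, Advertiser 2 bids 6 and Advertiser 3 bids 26.
Bid 26: loses, pays 0, utility 0.
Bid 28: wins, pays 6, utility 26 - 6 = 20.
So bidding 28 beats truth here (20 > 0).

28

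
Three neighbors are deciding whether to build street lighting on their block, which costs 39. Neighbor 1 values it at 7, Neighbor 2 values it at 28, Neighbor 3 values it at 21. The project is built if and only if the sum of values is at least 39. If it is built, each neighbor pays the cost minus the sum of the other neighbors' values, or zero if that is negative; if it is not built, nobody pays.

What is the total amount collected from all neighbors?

15

Total value 56 ≥ cost 39, so it is built.
Neighbor 1: others sum to 49; max(0, 39 - 49) = 0.
Neighbor 2: others sum to 28; max(0, 39 - 28) = 11.
Neighbor 3: others sum to 35; max(0, 39 - 35) = 4.
Total collected = 0 + 11 + 4 = 15.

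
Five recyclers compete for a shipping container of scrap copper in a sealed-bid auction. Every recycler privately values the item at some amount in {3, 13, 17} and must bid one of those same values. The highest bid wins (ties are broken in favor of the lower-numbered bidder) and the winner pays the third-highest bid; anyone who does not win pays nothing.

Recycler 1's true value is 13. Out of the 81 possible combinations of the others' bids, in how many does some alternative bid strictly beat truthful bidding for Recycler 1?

Others bid (3, 3, 3, 17): truth gives 0; bid 17 gives 10 > 0. Violating.
Others bid (3, 3, 17, 3): truth gives 0; bid 17 gives 10 > 0. Violating.
Others bid (3, 17, 3, 3): truth gives 0; bid 17 gives 10 > 0. Violating.
Others bid (17, 3, 3, 3): truth gives 0; bid 17 gives 10 > 0. Violating.
Others bid (3, 3, 3, 3): truth gives 10; no alternative beats it.
Others bid (3, 3, 3, 13): truth gives 10; no alternative beats it.
(Checking all 81 profiles: 4 have a profitable deviation, 77 do not.)

4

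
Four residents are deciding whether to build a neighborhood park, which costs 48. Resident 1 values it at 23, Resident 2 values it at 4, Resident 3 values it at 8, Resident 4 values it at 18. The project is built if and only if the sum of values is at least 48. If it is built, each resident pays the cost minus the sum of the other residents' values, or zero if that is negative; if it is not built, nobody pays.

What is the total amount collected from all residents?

Total value 53 ≥ cost 48, so it is built.
Resident 1: others sum to 30; max(0, 48 - 30) = 18.
Resident 2: others sum to 49; max(0, 48 - 49) = 0.
Resident 3: others sum to 45; max(0, 48 - 45) = 3.
Resident 4: others sum to 35; max(0, 48 - 35) = 13.
Total collected = 18 + 0 + 3 + 13 = 34.

34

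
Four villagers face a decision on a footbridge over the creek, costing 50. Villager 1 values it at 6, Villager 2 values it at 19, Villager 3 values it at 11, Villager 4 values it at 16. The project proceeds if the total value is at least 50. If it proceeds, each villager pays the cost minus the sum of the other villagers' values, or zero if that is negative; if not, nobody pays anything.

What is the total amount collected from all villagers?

Total value 52 ≥ cost 50, so it is built.
Villager 1: others sum to 46; max(0, 50 - 46) = 4.
Villager 2: others sum to 33; max(0, 50 - 33) = 17.
Villager 3: others sum to 41; max(0, 50 - 41) = 9.
Villager 4: others sum to 36; max(0, 50 - 36) = 14.
Total collected = 4 + 17 + 9 + 14 = 44.

44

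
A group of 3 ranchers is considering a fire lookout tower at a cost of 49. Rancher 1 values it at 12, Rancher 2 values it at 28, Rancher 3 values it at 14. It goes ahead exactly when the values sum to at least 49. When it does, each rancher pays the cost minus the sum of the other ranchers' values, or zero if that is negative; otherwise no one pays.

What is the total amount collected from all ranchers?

39

Total value 54 ≥ cost 49, so it is built.
Rancher 1: others sum to 42; max(0, 49 - 42) = 7.
Rancher 2: others sum to 26; max(0, 49 - 26) = 23.
Rancher 3: others sum to 40; max(0, 49 - 40) = 9.
Total collected = 7 + 23 + 9 = 39.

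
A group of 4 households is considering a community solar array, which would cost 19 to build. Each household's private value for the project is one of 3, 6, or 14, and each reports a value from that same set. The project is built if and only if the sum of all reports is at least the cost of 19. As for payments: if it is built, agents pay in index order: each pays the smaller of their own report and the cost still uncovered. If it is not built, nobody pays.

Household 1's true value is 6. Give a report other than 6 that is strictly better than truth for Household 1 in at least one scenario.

3

Suppose Household 2 reports 3, Household 3 reports 3 and Household 4 reports 14.
Report 6: project built, pays 6, utility 6 - 6 = 0.
Report 3: project built, pays 3, utility 6 - 3 = 3.
So reporting 3 beats truth here (3 > 0).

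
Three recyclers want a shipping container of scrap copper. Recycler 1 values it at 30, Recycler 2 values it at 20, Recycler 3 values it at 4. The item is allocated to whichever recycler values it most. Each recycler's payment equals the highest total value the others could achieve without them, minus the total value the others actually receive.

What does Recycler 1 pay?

20

Recycler 1 has the highest value and receives the item.
Without Recycler 1, the item would go to the next-highest value, 20, so the others could achieve 20.
With Recycler 1 present and winning, the others receive nothing, so their total is 0.
Payment = 20 - 0 = 20.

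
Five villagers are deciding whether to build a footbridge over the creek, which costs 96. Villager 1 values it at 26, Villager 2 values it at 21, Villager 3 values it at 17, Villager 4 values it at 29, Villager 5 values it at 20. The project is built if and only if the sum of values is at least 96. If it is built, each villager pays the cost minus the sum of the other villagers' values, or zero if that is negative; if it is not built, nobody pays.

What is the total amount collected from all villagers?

28

Total value 113 ≥ cost 96, so it is built.
Villager 1: others sum to 87; max(0, 96 - 87) = 9.
Villager 2: others sum to 92; max(0, 96 - 92) = 4.
Villager 3: others sum to 96; max(0, 96 - 96) = 0.
Villager 4: others sum to 84; max(0, 96 - 84) = 12.
Villager 5: others sum to 93; max(0, 96 - 93) = 3.
Total collected = 9 + 4 + 0 + 12 + 3 = 28.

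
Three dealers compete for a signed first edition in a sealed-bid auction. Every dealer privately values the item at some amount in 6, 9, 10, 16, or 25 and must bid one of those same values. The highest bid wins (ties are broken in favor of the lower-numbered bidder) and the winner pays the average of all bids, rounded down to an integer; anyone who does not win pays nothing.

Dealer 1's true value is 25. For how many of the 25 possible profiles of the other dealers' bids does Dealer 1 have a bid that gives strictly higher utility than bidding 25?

Others bid (6, 6): truth gives 13; bid 6 gives 19 > 13. Violating.
Others bid (6, 9): truth gives 12; bid 9 gives 17 > 12. Violating.
Others bid (6, 10): truth gives 12; bid 10 gives 17 > 12. Violating.
Others bid (6, 16): truth gives 10; bid 16 gives 13 > 10. Violating.
Others bid (6, 25): truth gives 7; no alternative beats it.
Others bid (9, 25): truth gives 6; no alternative beats it.
(Checking all 25 profiles: 16 have a profitable deviation, 9 do not.)

16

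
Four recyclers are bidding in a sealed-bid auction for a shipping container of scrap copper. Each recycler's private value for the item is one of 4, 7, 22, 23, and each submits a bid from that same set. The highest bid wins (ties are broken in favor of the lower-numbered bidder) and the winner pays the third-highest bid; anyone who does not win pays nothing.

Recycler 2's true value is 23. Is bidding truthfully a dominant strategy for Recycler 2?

Yes

Check each profile of the others' bids and compare truth against every alternative bid.
Others bid (4, 4, 23): truth gives 19, best alternative gives 0.
Others bid (4, 23, 4): truth gives 19, best alternative gives 0.
Others bid (22, 4, 4): truth gives 19, best alternative gives 0.
Others bid (4, 7, 23): truth gives 16, best alternative gives 0.
Others bid (4, 23, 7): truth gives 16, best alternative gives 0.
Others bid (7, 4, 23): truth gives 16, best alternative gives 0.
(Remaining 58 profiles checked similarly; truth is weakly best in each.)
In every case the truthful bid is at least as good as any alternative, so it is a dominant strategy.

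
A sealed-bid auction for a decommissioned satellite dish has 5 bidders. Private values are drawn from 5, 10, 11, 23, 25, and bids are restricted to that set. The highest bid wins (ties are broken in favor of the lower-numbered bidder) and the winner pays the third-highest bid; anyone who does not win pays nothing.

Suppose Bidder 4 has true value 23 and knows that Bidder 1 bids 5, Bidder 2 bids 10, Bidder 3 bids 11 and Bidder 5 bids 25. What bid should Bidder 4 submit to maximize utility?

Bid 5: loses, pays 0, utility 0.
Bid 10: loses, pays 0, utility 0.
Bid 11: loses, pays 0, utility 0.
Bid 23: loses, pays 0, utility 0.
Bid 25: wins, pays 11, utility 23 - 11 = 12.
The best choice is 25 with utility 12.

25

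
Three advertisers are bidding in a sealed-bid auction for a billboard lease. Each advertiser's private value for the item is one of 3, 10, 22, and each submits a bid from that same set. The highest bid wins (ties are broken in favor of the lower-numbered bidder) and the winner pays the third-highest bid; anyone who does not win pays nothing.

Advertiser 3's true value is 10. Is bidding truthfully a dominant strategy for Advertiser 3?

Consider the case where Advertiser 1 bids 3 and Advertiser 2 bids 10.
Truthful bid 10: loses, pays 0, utility 0.
Bid 22 instead: wins, pays 3, utility 10 - 3 = 7.
Since 7 > 0, bidding 22 is strictly better here, so truthful bidding is not dominant.

No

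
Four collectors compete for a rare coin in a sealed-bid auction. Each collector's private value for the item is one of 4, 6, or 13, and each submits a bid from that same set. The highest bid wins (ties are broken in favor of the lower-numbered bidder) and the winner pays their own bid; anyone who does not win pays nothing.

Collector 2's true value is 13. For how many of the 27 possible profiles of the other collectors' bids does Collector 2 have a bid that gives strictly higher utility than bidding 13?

Others bid (4, 4, 4): truth gives 0; bid 6 gives 7 > 0. Violating.
Others bid (4, 4, 6): truth gives 0; bid 6 gives 7 > 0. Violating.
Others bid (4, 6, 4): truth gives 0; bid 6 gives 7 > 0. Violating.
Others bid (4, 6, 6): truth gives 0; bid 6 gives 7 > 0. Violating.
Others bid (4, 4, 13): truth gives 0; no alternative beats it.
Others bid (4, 6, 13): truth gives 0; no alternative beats it.
(Checking all 27 profiles: 4 have a profitable deviation, 23 do not.)

4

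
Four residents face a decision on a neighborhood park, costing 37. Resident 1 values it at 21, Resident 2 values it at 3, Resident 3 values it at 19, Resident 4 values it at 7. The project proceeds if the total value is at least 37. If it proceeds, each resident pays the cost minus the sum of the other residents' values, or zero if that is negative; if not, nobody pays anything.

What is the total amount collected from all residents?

Total value 50 ≥ cost 37, so it is built.
Resident 1: others sum to 29; max(0, 37 - 29) = 8.
Resident 2: others sum to 47; max(0, 37 - 47) = 0.
Resident 3: others sum to 31; max(0, 37 - 31) = 6.
Resident 4: others sum to 43; max(0, 37 - 43) = 0.
Total collected = 8 + 0 + 6 + 0 = 14.

14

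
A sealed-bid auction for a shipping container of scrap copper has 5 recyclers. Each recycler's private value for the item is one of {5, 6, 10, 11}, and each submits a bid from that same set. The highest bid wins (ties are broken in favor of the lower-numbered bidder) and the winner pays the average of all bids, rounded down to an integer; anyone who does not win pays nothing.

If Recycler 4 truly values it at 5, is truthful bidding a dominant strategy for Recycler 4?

Check each profile of the others' bids and compare truth against every alternative bid.
Others bid (5, 5, 5, 5): truth gives 0, best alternative gives 0.
Others bid (5, 5, 5, 6): truth gives 0, best alternative gives 0.
Others bid (5, 5, 5, 10): truth gives 0, best alternative gives 0.
Others bid (5, 5, 5, 11): truth gives 0, best alternative gives 0.
Others bid (5, 5, 6, 5): truth gives 0, best alternative gives 0.
Others bid (5, 5, 6, 6): truth gives 0, best alternative gives 0.
(Remaining 250 profiles checked similarly; truth is weakly best in each.)
In every case the truthful bid is at least as good as any alternative, so it is a dominant strategy.

Yes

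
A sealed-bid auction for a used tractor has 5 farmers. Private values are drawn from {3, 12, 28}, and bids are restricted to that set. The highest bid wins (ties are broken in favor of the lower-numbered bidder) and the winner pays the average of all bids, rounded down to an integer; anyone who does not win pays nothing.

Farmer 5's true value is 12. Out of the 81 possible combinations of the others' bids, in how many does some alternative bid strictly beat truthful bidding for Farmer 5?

Others bid (3, 3, 3, 12): truth gives 0; bid 28 gives 3 > 0. Violating.
Others bid (3, 3, 12, 3): truth gives 0; bid 28 gives 3 > 0. Violating.
Others bid (3, 3, 12, 12): truth gives 0; bid 28 gives 1 > 0. Violating.
Others bid (3, 12, 3, 3): truth gives 0; bid 28 gives 3 > 0. Violating.
Others bid (3, 3, 3, 3): truth gives 8; no alternative beats it.
Others bid (3, 3, 3, 28): truth gives 0; no alternative beats it.
(Checking all 81 profiles: 10 have a profitable deviation, 71 do not.)

10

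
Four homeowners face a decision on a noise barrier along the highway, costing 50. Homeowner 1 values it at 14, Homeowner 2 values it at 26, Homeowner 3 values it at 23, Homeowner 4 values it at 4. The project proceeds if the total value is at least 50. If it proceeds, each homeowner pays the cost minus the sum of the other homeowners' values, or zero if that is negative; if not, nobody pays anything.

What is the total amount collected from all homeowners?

15

Total value 67 ≥ cost 50, so it is built.
Homeowner 1: others sum to 53; max(0, 50 - 53) = 0.
Homeowner 2: others sum to 41; max(0, 50 - 41) = 9.
Homeowner 3: others sum to 44; max(0, 50 - 44) = 6.
Homeowner 4: others sum to 63; max(0, 50 - 63) = 0.
Total collected = 0 + 9 + 6 + 0 = 15.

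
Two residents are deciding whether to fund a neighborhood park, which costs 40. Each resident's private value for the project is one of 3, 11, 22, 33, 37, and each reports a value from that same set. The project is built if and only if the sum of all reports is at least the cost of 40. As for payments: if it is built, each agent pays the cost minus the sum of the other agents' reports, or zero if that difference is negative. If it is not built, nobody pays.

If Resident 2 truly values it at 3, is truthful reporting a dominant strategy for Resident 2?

Check each profile of the others' reports and compare truth against every alternative report.
Others report (33): truth gives 0, best alternative gives -4.
Others report (3): truth gives 0, best alternative gives 0.
Others report (11): truth gives 0, best alternative gives 0.
Others report (22): truth gives 0, best alternative gives 0.
Others report (37): truth gives 0, best alternative gives 0.
In every case the truthful report is at least as good as any alternative, so it is a dominant strategy.

Yes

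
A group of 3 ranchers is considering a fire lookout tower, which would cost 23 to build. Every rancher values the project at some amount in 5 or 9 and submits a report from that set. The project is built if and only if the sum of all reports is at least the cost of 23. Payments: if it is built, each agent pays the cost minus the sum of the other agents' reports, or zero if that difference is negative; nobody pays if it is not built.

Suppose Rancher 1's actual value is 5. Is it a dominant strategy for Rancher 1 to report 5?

Yes

Check each profile of the others' reports and compare truth against every alternative report.
Others report (5, 9): truth gives 0, best alternative gives -4.
Others report (9, 5): truth gives 0, best alternative gives -4.
Others report (5, 5): truth gives 0, best alternative gives 0.
Others report (9, 9): truth gives 0, best alternative gives 0.
In every case the truthful report is at least as good as any alternative, so it is a dominant strategy.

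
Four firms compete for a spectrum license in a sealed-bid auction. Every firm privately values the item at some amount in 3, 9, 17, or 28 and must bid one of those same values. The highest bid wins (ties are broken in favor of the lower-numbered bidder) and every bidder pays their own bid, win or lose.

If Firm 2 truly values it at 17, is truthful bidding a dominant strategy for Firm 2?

No

Consider the case where Firm 1 bids 3, Firm 3 bids 3 and Firm 4 bids 3.
Truthful bid 17: wins, pays 17, utility 17 - 17 = 0.
Bid 9 instead: wins, pays 9, utility 17 - 9 = 8.
Since 8 > 0, bidding 9 is strictly better here, so truthful bidding is not dominant.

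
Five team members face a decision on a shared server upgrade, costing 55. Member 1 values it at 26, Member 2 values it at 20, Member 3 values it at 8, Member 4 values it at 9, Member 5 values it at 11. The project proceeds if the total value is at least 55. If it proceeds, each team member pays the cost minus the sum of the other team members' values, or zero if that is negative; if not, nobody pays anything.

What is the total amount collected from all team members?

8

Total value 74 ≥ cost 55, so it is built.
Member 1: others sum to 48; max(0, 55 - 48) = 7.
Member 2: others sum to 54; max(0, 55 - 54) = 1.
Member 3: others sum to 66; max(0, 55 - 66) = 0.
Member 4: others sum to 65; max(0, 55 - 65) = 0.
Member 5: others sum to 63; max(0, 55 - 63) = 0.
Total collected = 7 + 1 + 0 + 0 + 0 = 8.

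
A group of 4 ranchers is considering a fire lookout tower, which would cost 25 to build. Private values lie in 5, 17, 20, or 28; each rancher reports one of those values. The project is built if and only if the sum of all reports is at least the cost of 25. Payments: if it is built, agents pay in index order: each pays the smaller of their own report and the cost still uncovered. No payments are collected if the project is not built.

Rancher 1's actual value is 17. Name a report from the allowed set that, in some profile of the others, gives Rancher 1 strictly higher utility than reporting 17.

Suppose Rancher 2 reports 5, Rancher 3 reports 5 and Rancher 4 reports 17.
Report 17: project built, pays 17, utility 17 - 17 = 0.
Report 5: project built, pays 5, utility 17 - 5 = 12.
So reporting 5 beats truth here (12 > 0).

5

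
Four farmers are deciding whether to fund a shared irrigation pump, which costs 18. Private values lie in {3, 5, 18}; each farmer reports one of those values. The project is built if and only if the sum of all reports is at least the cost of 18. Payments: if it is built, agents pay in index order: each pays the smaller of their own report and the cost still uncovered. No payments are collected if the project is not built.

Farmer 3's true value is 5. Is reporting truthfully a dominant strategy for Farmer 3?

No

Consider the case where Farmer 1 reports 3, Farmer 2 reports 3 and Farmer 4 reports 18.
Truthful report 5: project built, pays 5, utility 5 - 5 = 0.
Report 3 instead: project built, pays 3, utility 5 - 3 = 2.
Since 2 > 0, reporting 3 is strictly better here, so truthful reporting is not dominant.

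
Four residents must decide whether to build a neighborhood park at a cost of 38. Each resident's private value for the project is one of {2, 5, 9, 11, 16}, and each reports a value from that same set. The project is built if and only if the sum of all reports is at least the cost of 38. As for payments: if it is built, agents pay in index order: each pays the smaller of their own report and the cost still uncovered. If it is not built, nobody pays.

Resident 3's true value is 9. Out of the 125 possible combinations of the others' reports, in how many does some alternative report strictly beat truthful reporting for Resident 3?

26

Others report (2, 16, 16): truth gives 0; report 5 gives 4 > 0. Violating.
Others report (5, 16, 16): truth gives 0; report 2 gives 7 > 0. Violating.
Others report (9, 9, 16): truth gives 0; report 5 gives 4 > 0. Violating.
Others report (9, 11, 16): truth gives 0; report 2 gives 7 > 0. Violating.
Others report (2, 2, 2): truth gives 0; no alternative beats it.
Others report (2, 2, 5): truth gives 0; no alternative beats it.
(Checking all 125 profiles: 26 have a profitable deviation, 99 do not.)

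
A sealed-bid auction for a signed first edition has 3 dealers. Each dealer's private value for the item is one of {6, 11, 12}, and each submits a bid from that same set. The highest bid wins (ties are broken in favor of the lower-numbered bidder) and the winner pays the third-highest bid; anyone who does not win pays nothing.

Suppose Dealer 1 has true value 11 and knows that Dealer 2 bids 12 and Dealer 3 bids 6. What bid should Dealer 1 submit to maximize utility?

Bid 6: loses, pays 0, utility 0.
Bid 11: loses, pays 0, utility 0.
Bid 12: wins, pays 6, utility 11 - 6 = 5.
The best choice is 12 with utility 5.

12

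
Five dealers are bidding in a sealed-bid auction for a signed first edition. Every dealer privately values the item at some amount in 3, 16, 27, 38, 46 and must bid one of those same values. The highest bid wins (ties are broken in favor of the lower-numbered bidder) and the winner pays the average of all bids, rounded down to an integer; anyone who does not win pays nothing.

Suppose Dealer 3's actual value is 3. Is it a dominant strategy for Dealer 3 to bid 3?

Check each profile of the others' bids and compare truth against every alternative bid.
Others bid (3, 3, 16, 16): truth gives 0, best alternative gives -7.
Others bid (3, 3, 3, 16): truth gives 0, best alternative gives -5.
Others bid (3, 3, 16, 3): truth gives 0, best alternative gives -5.
Others bid (3, 3, 3, 3): truth gives 0, best alternative gives -2.
Others bid (3, 3, 3, 27): truth gives 0, best alternative gives 0.
Others bid (3, 3, 3, 38): truth gives 0, best alternative gives 0.
(Remaining 619 profiles checked similarly; truth is weakly best in each.)
In every case the truthful bid is at least as good as any alternative, so it is a dominant strategy.

Yes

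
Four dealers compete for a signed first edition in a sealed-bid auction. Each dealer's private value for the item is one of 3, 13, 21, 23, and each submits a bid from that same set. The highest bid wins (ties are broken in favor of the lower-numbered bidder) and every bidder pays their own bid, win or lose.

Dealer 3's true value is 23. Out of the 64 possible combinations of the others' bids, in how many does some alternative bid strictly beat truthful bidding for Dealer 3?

40

Others bid (3, 3, 3): truth gives 0; bid 13 gives 10 > 0. Violating.
Others bid (3, 3, 13): truth gives 0; bid 13 gives 10 > 0. Violating.
Others bid (3, 3, 21): truth gives 0; bid 21 gives 2 > 0. Violating.
Others bid (3, 13, 3): truth gives 0; bid 21 gives 2 > 0. Violating.
Others bid (3, 3, 23): truth gives 0; no alternative beats it.
Others bid (3, 13, 23): truth gives 0; no alternative beats it.
(Checking all 64 profiles: 40 have a profitable deviation, 24 do not.)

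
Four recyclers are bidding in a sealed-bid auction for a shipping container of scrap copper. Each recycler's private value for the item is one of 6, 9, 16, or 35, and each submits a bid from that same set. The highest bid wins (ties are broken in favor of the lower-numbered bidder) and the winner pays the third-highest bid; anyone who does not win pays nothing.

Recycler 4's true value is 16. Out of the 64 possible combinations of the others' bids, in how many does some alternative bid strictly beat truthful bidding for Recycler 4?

Others bid (6, 6, 16): truth gives 0; bid 35 gives 10 > 0. Violating.
Others bid (6, 9, 16): truth gives 0; bid 35 gives 7 > 0. Violating.
Others bid (6, 16, 6): truth gives 0; bid 35 gives 10 > 0. Violating.
Others bid (6, 16, 9): truth gives 0; bid 35 gives 7 > 0. Violating.
Others bid (6, 6, 6): truth gives 10; no alternative beats it.
Others bid (6, 6, 9): truth gives 10; no alternative beats it.
(Checking all 64 profiles: 12 have a profitable deviation, 52 do not.)

12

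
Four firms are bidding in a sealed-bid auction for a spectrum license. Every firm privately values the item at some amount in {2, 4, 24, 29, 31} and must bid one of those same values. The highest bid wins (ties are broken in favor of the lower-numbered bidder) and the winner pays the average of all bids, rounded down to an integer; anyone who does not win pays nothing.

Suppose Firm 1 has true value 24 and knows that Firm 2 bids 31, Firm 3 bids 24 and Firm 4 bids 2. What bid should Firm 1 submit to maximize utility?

Bid 2: loses, pays 0, utility 0.
Bid 4: loses, pays 0, utility 0.
Bid 24: loses, pays 0, utility 0.
Bid 29: loses, pays 0, utility 0.
Bid 31: wins, pays 22, utility 24 - 22 = 2.
The best choice is 31 with utility 2.

31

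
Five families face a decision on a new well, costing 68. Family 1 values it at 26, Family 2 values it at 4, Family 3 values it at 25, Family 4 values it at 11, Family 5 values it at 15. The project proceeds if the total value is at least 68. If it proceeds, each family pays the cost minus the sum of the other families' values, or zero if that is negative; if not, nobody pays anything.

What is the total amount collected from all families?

Total value 81 ≥ cost 68, so it is built.
Family 1: others sum to 55; max(0, 68 - 55) = 13.
Family 2: others sum to 77; max(0, 68 - 77) = 0.
Family 3: others sum to 56; max(0, 68 - 56) = 12.
Family 4: others sum to 70; max(0, 68 - 70) = 0.
Family 5: others sum to 66; max(0, 68 - 66) = 2.
Total collected = 13 + 0 + 12 + 0 + 2 = 27.

27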